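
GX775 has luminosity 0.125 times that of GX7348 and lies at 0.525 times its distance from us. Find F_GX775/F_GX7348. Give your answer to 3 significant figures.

F = L/(4πd²), so F_GX775/F_GX7348 = (L_GX775/L_GX7348) / (d_GX775/d_GX7348)²
= 0.125 / (0.525)² = 0.125 / 0.2756 = 0.4535.

0.454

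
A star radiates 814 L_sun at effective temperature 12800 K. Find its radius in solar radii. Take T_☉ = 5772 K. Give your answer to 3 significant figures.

5.80 solar radii

R/R_☉ = √(L/L_☉) / (T/T_☉)² = √(814) / (2.218)²
       = 28.53 / 4.918 = 5.802.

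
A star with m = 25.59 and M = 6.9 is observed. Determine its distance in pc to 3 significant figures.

5.47×10^4 pc

m − M = 5 log₁₀(d/10 pc)
25.59 − (6.9) = 18.69 = 5 log₁₀(d/10)
d = 10 × 10^(18.69/5) = 10 × 10^3.738 = 5.470×10^4 pc.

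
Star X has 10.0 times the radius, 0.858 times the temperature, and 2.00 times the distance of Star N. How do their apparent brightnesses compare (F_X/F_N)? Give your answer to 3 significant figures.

13.5

L_X/L_N = (R_X/R_N)²(T_X/T_N)⁴ = (10.0)² × (0.858)⁴ = 54.19.
F_X/F_N = (L_X/L_N)/(d_X/d_N)² = 54.19 / (2.00)² = 13.55.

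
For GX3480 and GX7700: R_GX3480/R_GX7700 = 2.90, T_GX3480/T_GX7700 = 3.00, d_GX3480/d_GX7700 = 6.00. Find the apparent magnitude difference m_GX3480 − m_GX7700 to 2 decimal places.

-3.19

L_GX3480/L_GX7700 = (2.90)²(3.00)⁴ = 681.2.
F_GX3480/F_GX7700 = (L_GX3480/L_GX7700)/(d_GX3480/d_GX7700)² = 681.2/36.00 = 18.92.
m_GX3480 − m_GX7700 = −2.5 log₁₀(18.92) = -3.19.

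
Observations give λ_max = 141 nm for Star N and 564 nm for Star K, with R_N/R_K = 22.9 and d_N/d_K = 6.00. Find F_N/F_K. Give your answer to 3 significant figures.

3.73×10^3

Wien's law: T_N/T_K = λ_K/λ_N = 564/141 = 4.000.
L_N/L_K = (R_N/R_K)²(T_N/T_K)⁴ = (22.9)²(4.000)⁴ = 1.342×10^5.
F_N/F_K = (L_N/L_K)/(d_N/d_K)² = 1.342×10^5/(6.00)² = 3729.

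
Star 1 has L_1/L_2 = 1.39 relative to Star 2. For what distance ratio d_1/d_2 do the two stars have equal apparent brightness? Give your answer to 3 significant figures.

Equal flux requires L_1/d_1² = L_2/d_2², so d_1/d_2 = √(L_1/L_2)
= √(1.39) = 1.179.

1.18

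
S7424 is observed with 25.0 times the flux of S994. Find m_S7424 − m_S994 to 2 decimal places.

-3.49

m_S7424 − m_S994 = −2.5 log₁₀(F_S7424/F_S994) = −2.5 log₁₀(25.0) = −2.5 × (1.398) = -3.495.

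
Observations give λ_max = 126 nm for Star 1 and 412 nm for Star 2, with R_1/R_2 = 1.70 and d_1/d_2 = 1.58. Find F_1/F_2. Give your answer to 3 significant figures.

132

Wien's law: T_1/T_2 = λ_2/λ_1 = 412/126 = 3.270.
L_1/L_2 = (R_1/R_2)²(T_1/T_2)⁴ = (1.70)²(3.270)⁴ = 330.4.
F_1/F_2 = (L_1/L_2)/(d_1/d_2)² = 330.4/(1.58)² = 132.3.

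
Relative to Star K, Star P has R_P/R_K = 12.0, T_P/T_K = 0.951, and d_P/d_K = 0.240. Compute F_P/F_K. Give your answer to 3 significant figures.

L_P/L_K = (R_P/R_K)²(T_P/T_K)⁴ = (12.0)² × (0.951)⁴ = 117.8.
F_P/F_K = (L_P/L_K)/(d_P/d_K)² = 117.8 / (0.240)² = 2045.

2.04×10^3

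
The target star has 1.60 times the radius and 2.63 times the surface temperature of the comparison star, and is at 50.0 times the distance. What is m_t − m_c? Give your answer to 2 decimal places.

L_t/L_c = (1.60)²(2.63)⁴ = 122.5.
F_t/F_c = (L_t/L_c)/(d_t/d_c)² = 122.5/2500 = 0.04899.
m_t − m_c = −2.5 log₁₀(0.04899) = 3.27.

3.27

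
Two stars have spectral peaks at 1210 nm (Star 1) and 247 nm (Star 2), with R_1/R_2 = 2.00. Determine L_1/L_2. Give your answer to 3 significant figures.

Wien's law gives T ∝ 1/λ_max, so T_1/T_2 = λ_2/λ_1 = 247/1210 = 0.2041.
Then L ∝ R²T⁴ gives L_1/L_2 = (2.00)² × (0.2041)⁴ = 4.000 × 0.001736 = 0.006946.

0.00695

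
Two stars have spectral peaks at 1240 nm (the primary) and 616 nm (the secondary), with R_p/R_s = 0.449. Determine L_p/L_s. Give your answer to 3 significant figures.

Wien's law gives T ∝ 1/λ_max, so T_p/T_s = λ_s/λ_p = 616/1240 = 0.4968.
Then L ∝ R²T⁴ gives L_p/L_s = (0.449)² × (0.4968)⁴ = 0.2016 × 0.06090 = 0.01228.

0.0123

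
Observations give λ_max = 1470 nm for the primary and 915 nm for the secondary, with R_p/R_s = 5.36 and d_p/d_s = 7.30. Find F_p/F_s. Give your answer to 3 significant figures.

Wien's law: T_p/T_s = λ_s/λ_p = 915/1470 = 0.6224.
L_p/L_s = (R_p/R_s)²(T_p/T_s)⁴ = (5.36)²(0.6224)⁴ = 4.313.
F_p/F_s = (L_p/L_s)/(d_p/d_s)² = 4.313/(7.30)² = 0.08093.

0.0809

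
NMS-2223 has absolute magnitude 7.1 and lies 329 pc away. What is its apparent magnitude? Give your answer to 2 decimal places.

14.69

m = M + 5 log₁₀(d/10 pc) = 7.1 + 5 log₁₀(329/10)
  = 7.1 + 5 × 1.517 = 7.1 + 7.59 = 14.69.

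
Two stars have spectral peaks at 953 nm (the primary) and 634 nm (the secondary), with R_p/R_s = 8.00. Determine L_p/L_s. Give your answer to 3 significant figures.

Wien's law gives T ∝ 1/λ_max, so T_p/T_s = λ_s/λ_p = 634/953 = 0.6653.
Then L ∝ R²T⁴ gives L_p/L_s = (8.00)² × (0.6653)⁴ = 64.00 × 0.1959 = 12.54.

12.5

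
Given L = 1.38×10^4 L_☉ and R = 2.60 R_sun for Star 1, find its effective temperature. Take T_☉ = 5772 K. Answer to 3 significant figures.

3.88×10^4 K

T/T_☉ = (L/L_☉)^(1/4) / (R/R_☉)^(1/2)
T = 5772 × (1.38×10^4)^(1/4) / √(2.60) = 5772 × 10.84 / 1.612 = 3.880×10^4 K.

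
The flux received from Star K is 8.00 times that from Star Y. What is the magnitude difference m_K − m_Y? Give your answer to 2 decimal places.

m_K − m_Y = −2.5 log₁₀(F_K/F_Y) = −2.5 log₁₀(8.00) = −2.5 × (0.903) = -2.258.

-2.26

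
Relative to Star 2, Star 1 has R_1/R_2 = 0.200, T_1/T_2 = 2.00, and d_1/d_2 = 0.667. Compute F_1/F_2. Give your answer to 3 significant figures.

L_1/L_2 = (R_1/R_2)²(T_1/T_2)⁴ = (0.200)² × (2.00)⁴ = 0.6400.
F_1/F_2 = (L_1/L_2)/(d_1/d_2)² = 0.6400 / (0.667)² = 1.439.

1.44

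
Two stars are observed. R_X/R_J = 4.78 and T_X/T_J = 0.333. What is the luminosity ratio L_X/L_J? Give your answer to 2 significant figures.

0.28

From the Stefan–Boltzmann law, L ∝ R²T⁴, so
L_X/L_J = (R_X/R_J)² (T_X/T_J)⁴ = (4.78)² × (0.333)⁴ = 22.85 × 0.01230 = 0.2810.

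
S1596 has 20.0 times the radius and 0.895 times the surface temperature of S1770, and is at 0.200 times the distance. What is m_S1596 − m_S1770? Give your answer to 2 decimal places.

L_S1596/L_S1770 = (20.0)²(0.895)⁴ = 256.7.
F_S1596/F_S1770 = (L_S1596/L_S1770)/(d_S1596/d_S1770)² = 256.7/0.04000 = 6416.
m_S1596 − m_S1770 = −2.5 log₁₀(6416) = -9.52.

-9.52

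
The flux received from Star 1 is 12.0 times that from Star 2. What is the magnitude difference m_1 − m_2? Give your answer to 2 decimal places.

m_1 − m_2 = −2.5 log₁₀(F_1/F_2) = −2.5 log₁₀(12.0) = −2.5 × (1.079) = -2.698.

-2.70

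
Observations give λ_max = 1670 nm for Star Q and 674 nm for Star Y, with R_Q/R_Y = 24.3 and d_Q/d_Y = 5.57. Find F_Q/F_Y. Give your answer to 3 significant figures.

0.505

Wien's law: T_Q/T_Y = λ_Y/λ_Q = 674/1670 = 0.4036.
L_Q/L_Y = (R_Q/R_Y)²(T_Q/T_Y)⁴ = (24.3)²(0.4036)⁴ = 15.67.
F_Q/F_Y = (L_Q/L_Y)/(d_Q/d_Y)² = 15.67/(5.57)² = 0.5050.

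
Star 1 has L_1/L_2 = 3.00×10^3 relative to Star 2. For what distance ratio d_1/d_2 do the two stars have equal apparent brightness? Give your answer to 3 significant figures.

54.8

Equal flux requires L_1/d_1² = L_2/d_2², so d_1/d_2 = √(L_1/L_2)
= √(3.00×10^3) = 54.77.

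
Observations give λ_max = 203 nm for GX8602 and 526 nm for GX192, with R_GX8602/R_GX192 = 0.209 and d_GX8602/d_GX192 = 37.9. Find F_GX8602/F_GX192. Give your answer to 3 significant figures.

0.00137

Wien's law: T_GX8602/T_GX192 = λ_GX192/λ_GX8602 = 526/203 = 2.591.
L_GX8602/L_GX192 = (R_GX8602/R_GX192)²(T_GX8602/T_GX192)⁴ = (0.209)²(2.591)⁴ = 1.969.
F_GX8602/F_GX192 = (L_GX8602/L_GX192)/(d_GX8602/d_GX192)² = 1.969/(37.9)² = 0.001371.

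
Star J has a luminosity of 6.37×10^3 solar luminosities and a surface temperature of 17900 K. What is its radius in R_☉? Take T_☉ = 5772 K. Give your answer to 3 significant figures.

8.30 R_☉

R/R_☉ = √(L/L_☉) / (T/T_☉)² = √(6.37×10^3) / (3.101)²
       = 79.81 / 9.617 = 8.299.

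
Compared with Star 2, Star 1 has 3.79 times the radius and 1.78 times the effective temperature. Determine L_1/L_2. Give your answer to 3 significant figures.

144

From the Stefan–Boltzmann law, L ∝ R²T⁴, so
L_1/L_2 = (R_1/R_2)² (T_1/T_2)⁴ = (3.79)² × (1.78)⁴ = 14.36 × 10.04 = 144.2.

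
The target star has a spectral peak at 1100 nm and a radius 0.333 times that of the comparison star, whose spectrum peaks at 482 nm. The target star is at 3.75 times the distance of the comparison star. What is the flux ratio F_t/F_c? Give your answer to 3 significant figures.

2.91×10^-4

Wien's law: T_t/T_c = λ_c/λ_t = 482/1100 = 0.4382.
L_t/L_c = (R_t/R_c)²(T_t/T_c)⁴ = (0.333)²(0.4382)⁴ = 0.004088.
F_t/F_c = (L_t/L_c)/(d_t/d_c)² = 0.004088/(3.75)² = 2.907×10^-4.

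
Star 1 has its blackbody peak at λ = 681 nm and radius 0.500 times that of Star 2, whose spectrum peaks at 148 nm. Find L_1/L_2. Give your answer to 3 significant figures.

Wien's law gives T ∝ 1/λ_max, so T_1/T_2 = λ_2/λ_1 = 148/681 = 0.2173.
Then L ∝ R²T⁴ gives L_1/L_2 = (0.500)² × (0.2173)⁴ = 0.2500 × 0.002231 = 5.577×10^-4.

5.58×10^-4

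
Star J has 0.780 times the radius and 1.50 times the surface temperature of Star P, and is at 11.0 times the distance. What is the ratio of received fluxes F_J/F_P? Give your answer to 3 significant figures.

L_J/L_P = (R_J/R_P)²(T_J/T_P)⁴ = (0.780)² × (1.50)⁴ = 3.080.
F_J/F_P = (L_J/L_P)/(d_J/d_P)² = 3.080 / (11.0)² = 0.02545.

0.0255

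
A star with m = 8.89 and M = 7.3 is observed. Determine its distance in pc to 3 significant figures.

20.8 pc

m − M = 5 log₁₀(d/10 pc)
8.89 − (7.3) = 1.59 = 5 log₁₀(d/10)
d = 10 × 10^(1.59/5) = 10 × 10^0.318 = 20.80 pc.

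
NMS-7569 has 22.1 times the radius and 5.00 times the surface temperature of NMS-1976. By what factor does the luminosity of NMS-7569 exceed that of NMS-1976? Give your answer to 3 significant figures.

3.05×10^5

From the Stefan–Boltzmann law, L ∝ R²T⁴, so
L_NMS-7569/L_NMS-1976 = (R_NMS-7569/R_NMS-1976)² (T_NMS-7569/T_NMS-1976)⁴ = (22.1)² × (5.00)⁴ = 488.4 × 625.0 = 3.053×10^5.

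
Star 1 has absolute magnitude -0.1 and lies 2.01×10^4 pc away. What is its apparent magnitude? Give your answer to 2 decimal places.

m = M + 5 log₁₀(d/10 pc) = -0.1 + 5 log₁₀(2.01×10^4/10)
  = -0.1 + 5 × 3.303 = -0.1 + 16.52 = 16.42.

16.42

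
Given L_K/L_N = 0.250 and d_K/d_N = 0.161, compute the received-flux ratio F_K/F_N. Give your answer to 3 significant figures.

F = L/(4πd²), so F_K/F_N = (L_K/L_N) / (d_K/d_N)²
= 0.250 / (0.161)² = 0.250 / 0.02592 = 9.645.

9.64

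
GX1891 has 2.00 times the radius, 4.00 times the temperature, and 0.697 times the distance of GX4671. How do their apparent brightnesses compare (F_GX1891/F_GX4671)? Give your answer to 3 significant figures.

2.11×10^3

L_GX1891/L_GX4671 = (R_GX1891/R_GX4671)²(T_GX1891/T_GX4671)⁴ = (2.00)² × (4.00)⁴ = 1024.
F_GX1891/F_GX4671 = (L_GX1891/L_GX4671)/(d_GX1891/d_GX4671)² = 1024 / (0.697)² = 2108.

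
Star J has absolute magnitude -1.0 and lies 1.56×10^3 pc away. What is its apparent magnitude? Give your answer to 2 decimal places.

9.97

m = M + 5 log₁₀(d/10 pc) = -1.0 + 5 log₁₀(1.56×10^3/10)
  = -1.0 + 5 × 2.193 = -1.0 + 10.97 = 9.97.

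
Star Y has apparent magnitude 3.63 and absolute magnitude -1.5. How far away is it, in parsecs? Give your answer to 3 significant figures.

106 pc

m − M = 5 log₁₀(d/10 pc)
3.63 − (-1.5) = 5.13 = 5 log₁₀(d/10)
d = 10 × 10^(5.13/5) = 10 × 10^1.026 = 106.2 pc.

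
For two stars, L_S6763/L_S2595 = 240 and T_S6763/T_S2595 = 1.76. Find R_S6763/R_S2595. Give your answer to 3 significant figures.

5.00

L ∝ R²T⁴ gives R ∝ √L / T², so
R_S6763/R_S2595 = √(240) / (1.76)² = 15.49 / 3.098 = 5.001.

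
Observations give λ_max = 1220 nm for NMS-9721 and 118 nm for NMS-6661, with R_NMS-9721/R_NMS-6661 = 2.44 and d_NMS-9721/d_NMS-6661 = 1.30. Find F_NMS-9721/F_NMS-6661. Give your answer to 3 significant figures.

3.08×10^-4

Wien's law: T_NMS-9721/T_NMS-6661 = λ_NMS-6661/λ_NMS-9721 = 118/1220 = 0.09672.
L_NMS-9721/L_NMS-6661 = (R_NMS-9721/R_NMS-6661)²(T_NMS-9721/T_NMS-6661)⁴ = (2.44)²(0.09672)⁴ = 5.210×10^-4.
F_NMS-9721/F_NMS-6661 = (L_NMS-9721/L_NMS-6661)/(d_NMS-9721/d_NMS-6661)² = 5.210×10^-4/(1.30)² = 3.083×10^-4.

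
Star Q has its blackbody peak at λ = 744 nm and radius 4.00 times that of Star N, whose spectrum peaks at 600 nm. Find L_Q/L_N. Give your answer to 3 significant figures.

6.77

Wien's law gives T ∝ 1/λ_max, so T_Q/T_N = λ_N/λ_Q = 600/744 = 0.8065.
Then L ∝ R²T⁴ gives L_Q/L_N = (4.00)² × (0.8065)⁴ = 16.00 × 0.4230 = 6.768.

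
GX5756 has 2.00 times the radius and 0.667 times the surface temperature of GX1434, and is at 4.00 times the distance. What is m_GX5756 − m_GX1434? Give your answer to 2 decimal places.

L_GX5756/L_GX1434 = (2.00)²(0.667)⁴ = 0.7917.
F_GX5756/F_GX1434 = (L_GX5756/L_GX1434)/(d_GX5756/d_GX1434)² = 0.7917/16.00 = 0.04948.
m_GX5756 − m_GX1434 = −2.5 log₁₀(0.04948) = 3.26.

3.26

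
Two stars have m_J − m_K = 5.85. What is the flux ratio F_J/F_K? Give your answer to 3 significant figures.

F_J/F_K = 10^(−(m_J − m_K)/2.5) = 10^(-5.85/2.5) = 10^-2.340 = 0.004571.

0.00457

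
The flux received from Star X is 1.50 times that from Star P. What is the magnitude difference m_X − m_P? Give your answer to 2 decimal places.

-0.44

m_X − m_P = −2.5 log₁₀(F_X/F_P) = −2.5 log₁₀(1.50) = −2.5 × (0.176) = -0.440.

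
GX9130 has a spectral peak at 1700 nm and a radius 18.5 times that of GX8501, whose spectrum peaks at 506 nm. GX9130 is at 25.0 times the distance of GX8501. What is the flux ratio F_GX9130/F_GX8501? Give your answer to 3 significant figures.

0.00430

Wien's law: T_GX9130/T_GX8501 = λ_GX8501/λ_GX9130 = 506/1700 = 0.2976.
L_GX9130/L_GX8501 = (R_GX9130/R_GX8501)²(T_GX9130/T_GX8501)⁴ = (18.5)²(0.2976)⁴ = 2.686.
F_GX9130/F_GX8501 = (L_GX9130/L_GX8501)/(d_GX9130/d_GX8501)² = 2.686/(25.0)² = 0.004298.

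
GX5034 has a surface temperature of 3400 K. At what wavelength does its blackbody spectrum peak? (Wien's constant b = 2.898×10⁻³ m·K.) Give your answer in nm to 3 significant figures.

λ_max = b/T = 2.898×10⁻³ / 3400 = 8.52×10^-7 m = 852.4 nm.

852 nm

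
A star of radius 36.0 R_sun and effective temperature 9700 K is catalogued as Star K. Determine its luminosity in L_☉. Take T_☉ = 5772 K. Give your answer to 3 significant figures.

1.03×10^4 L_☉

L/L_☉ = (R/R_☉)² (T/T_☉)⁴ = (36.0)² × (9700/5772)⁴
       = 1296 × (1.681)⁴ = 1296 × 7.976 = 1.034×10^4.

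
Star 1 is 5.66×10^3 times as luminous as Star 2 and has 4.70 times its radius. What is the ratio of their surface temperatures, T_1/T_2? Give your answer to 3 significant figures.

L ∝ R²T⁴ gives T ∝ (L/R²)^(1/4), so
T_1/T_2 = (5.66×10^3 / 4.70²)^(1/4) = (256.2)^(1/4) = 4.001.

4.00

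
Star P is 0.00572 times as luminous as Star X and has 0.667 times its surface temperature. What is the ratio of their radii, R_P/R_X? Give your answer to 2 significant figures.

0.17

L ∝ R²T⁴ gives R ∝ √L / T², so
R_P/R_X = √(0.00572) / (0.667)² = 0.07563 / 0.4449 = 0.1700.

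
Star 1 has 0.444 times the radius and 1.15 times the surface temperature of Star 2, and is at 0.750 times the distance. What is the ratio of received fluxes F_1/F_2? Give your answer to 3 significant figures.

L_1/L_2 = (R_1/R_2)²(T_1/T_2)⁴ = (0.444)² × (1.15)⁴ = 0.3448.
F_1/F_2 = (L_1/L_2)/(d_1/d_2)² = 0.3448 / (0.750)² = 0.6130.

0.613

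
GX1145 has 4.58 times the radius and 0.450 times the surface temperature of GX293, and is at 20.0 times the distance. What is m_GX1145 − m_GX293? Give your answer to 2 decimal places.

6.67

L_GX1145/L_GX293 = (4.58)²(0.450)⁴ = 0.8602.
F_GX1145/F_GX293 = (L_GX1145/L_GX293)/(d_GX1145/d_GX293)² = 0.8602/400.0 = 0.002150.
m_GX1145 − m_GX293 = −2.5 log₁₀(0.002150) = 6.67.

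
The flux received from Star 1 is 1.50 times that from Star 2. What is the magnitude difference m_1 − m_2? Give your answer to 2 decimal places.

-0.44

m_1 − m_2 = −2.5 log₁₀(F_1/F_2) = −2.5 log₁₀(1.50) = −2.5 × (0.176) = -0.440.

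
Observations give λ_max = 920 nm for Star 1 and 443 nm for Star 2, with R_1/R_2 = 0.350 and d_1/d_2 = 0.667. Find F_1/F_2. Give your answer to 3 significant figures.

0.0148

Wien's law: T_1/T_2 = λ_2/λ_1 = 443/920 = 0.4815.
L_1/L_2 = (R_1/R_2)²(T_1/T_2)⁴ = (0.350)²(0.4815)⁴ = 0.006586.
F_1/F_2 = (L_1/L_2)/(d_1/d_2)² = 0.006586/(0.667)² = 0.01480.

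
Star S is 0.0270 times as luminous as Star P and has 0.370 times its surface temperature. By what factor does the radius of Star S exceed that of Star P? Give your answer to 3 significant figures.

1.20

L ∝ R²T⁴ gives R ∝ √L / T², so
R_S/R_P = √(0.0270) / (0.370)² = 0.1643 / 0.1369 = 1.200.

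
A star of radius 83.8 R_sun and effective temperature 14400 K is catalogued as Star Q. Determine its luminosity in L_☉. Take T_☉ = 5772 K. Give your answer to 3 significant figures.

2.72×10^5 L_☉

L/L_☉ = (R/R_☉)² (T/T_☉)⁴ = (83.8)² × (14400/5772)⁴
       = 7022 × (2.495)⁴ = 7022 × 38.74 = 2.720×10^5.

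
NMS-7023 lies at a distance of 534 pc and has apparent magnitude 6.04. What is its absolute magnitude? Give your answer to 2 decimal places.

-2.60

M = m − 5 log₁₀(d/10 pc) = 6.04 − 5 log₁₀(534/10)
  = 6.04 − 5 × 1.728 = 6.04 − 8.64 = -2.60.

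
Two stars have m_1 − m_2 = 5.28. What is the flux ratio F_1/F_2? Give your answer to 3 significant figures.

0.00773

F_1/F_2 = 10^(−(m_1 − m_2)/2.5) = 10^(-5.28/2.5) = 10^-2.112 = 0.007727.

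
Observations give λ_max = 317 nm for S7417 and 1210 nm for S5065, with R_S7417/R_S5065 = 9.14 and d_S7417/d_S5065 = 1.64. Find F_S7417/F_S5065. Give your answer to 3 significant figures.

Wien's law: T_S7417/T_S5065 = λ_S5065/λ_S7417 = 1210/317 = 3.817.
L_S7417/L_S5065 = (R_S7417/R_S5065)²(T_S7417/T_S5065)⁴ = (9.14)²(3.817)⁴ = 1.773×10^4.
F_S7417/F_S5065 = (L_S7417/L_S5065)/(d_S7417/d_S5065)² = 1.773×10^4/(1.64)² = 6593.

6.59×10^3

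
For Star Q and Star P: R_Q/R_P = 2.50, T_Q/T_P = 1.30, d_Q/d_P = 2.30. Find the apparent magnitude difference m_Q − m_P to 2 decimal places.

-1.32

L_Q/L_P = (2.50)²(1.30)⁴ = 17.85.
F_Q/F_P = (L_Q/L_P)/(d_Q/d_P)² = 17.85/5.290 = 3.374.
m_Q − m_P = −2.5 log₁₀(3.374) = -1.32.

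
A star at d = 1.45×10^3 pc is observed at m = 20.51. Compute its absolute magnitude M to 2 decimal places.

M = m − 5 log₁₀(d/10 pc) = 20.51 − 5 log₁₀(1.45×10^3/10)
  = 20.51 − 5 × 2.161 = 20.51 − 10.81 = 9.70.

9.70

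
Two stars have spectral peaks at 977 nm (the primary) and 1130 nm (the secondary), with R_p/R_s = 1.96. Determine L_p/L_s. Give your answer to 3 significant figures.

Wien's law gives T ∝ 1/λ_max, so T_p/T_s = λ_s/λ_p = 1130/977 = 1.157.
Then L ∝ R²T⁴ gives L_p/L_s = (1.96)² × (1.157)⁴ = 3.842 × 1.790 = 6.875.

6.87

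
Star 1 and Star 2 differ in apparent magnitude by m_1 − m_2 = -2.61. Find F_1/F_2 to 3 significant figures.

11.1

F_1/F_2 = 10^(−(m_1 − m_2)/2.5) = 10^(2.61/2.5) = 10^1.044 = 11.07.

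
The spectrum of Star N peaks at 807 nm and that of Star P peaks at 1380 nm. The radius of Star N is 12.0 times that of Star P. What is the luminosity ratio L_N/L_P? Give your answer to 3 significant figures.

1.23×10^3

Wien's law gives T ∝ 1/λ_max, so T_N/T_P = λ_P/λ_N = 1380/807 = 1.710.
Then L ∝ R²T⁴ gives L_N/L_P = (12.0)² × (1.710)⁴ = 144.0 × 8.551 = 1231.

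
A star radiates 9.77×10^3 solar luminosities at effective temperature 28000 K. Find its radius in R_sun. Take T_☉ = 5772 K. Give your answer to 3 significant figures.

R/R_☉ = √(L/L_☉) / (T/T_☉)² = √(9.77×10^3) / (4.851)²
       = 98.84 / 23.53 = 4.200.

4.20 R_sun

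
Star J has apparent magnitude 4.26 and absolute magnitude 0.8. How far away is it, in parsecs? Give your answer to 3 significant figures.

49.2 pc

m − M = 5 log₁₀(d/10 pc)
4.26 − (0.8) = 3.46 = 5 log₁₀(d/10)
d = 10 × 10^(3.46/5) = 10 × 10^0.692 = 49.20 pc.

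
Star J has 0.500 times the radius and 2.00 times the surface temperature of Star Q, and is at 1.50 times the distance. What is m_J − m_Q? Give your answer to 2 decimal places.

L_J/L_Q = (0.500)²(2.00)⁴ = 4.000.
F_J/F_Q = (L_J/L_Q)/(d_J/d_Q)² = 4.000/2.250 = 1.778.
m_J − m_Q = −2.5 log₁₀(1.778) = -0.62.

-0.62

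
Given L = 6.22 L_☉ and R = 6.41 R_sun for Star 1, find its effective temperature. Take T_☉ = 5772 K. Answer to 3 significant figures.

T/T_☉ = (L/L_☉)^(1/4) / (R/R_☉)^(1/2)
T = 5772 × (6.22)^(1/4) / √(6.41) = 5772 × 1.579 / 2.532 = 3600 K.

3.60×10^3 K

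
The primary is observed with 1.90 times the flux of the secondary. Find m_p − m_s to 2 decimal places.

-0.70

m_p − m_s = −2.5 log₁₀(F_p/F_s) = −2.5 log₁₀(1.90) = −2.5 × (0.279) = -0.697.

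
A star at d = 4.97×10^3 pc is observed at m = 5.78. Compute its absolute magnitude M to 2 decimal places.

-7.70

M = m − 5 log₁₀(d/10 pc) = 5.78 − 5 log₁₀(4.97×10^3/10)
  = 5.78 − 5 × 2.696 = 5.78 − 13.48 = -7.70.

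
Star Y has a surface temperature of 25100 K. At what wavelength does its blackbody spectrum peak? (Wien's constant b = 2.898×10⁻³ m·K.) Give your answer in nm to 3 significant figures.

λ_max = b/T = 2.898×10⁻³ / 25100 = 1.15×10^-7 m = 115.5 nm.

115 nm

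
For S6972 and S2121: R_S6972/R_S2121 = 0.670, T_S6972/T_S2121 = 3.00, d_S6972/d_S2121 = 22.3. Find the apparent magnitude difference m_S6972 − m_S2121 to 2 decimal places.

2.84

L_S6972/L_S2121 = (0.670)²(3.00)⁴ = 36.36.
F_S6972/F_S2121 = (L_S6972/L_S2121)/(d_S6972/d_S2121)² = 36.36/497.3 = 0.07312.
m_S6972 − m_S2121 = −2.5 log₁₀(0.07312) = 2.84.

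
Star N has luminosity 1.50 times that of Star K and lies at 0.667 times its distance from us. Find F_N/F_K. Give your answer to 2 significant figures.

F = L/(4πd²), so F_N/F_K = (L_N/L_K) / (d_N/d_K)²
= 1.50 / (0.667)² = 1.50 / 0.4449 = 3.372.

3.4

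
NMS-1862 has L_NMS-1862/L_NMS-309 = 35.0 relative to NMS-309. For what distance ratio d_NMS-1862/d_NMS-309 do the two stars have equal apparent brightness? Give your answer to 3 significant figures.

Equal flux requires L_NMS-1862/d_NMS-1862² = L_NMS-309/d_NMS-309², so d_NMS-1862/d_NMS-309 = √(L_NMS-1862/L_NMS-309)
= √(35.0) = 5.916.

5.92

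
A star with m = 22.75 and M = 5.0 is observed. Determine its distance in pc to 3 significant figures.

m − M = 5 log₁₀(d/10 pc)
22.75 − (5.0) = 17.75 = 5 log₁₀(d/10)
d = 10 × 10^(17.75/5) = 10 × 10^3.550 = 3.548×10^4 pc.

3.55×10^4 pc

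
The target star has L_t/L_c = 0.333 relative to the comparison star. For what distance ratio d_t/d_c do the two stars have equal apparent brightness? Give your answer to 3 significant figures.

Equal flux requires L_t/d_t² = L_c/d_c², so d_t/d_c = √(L_t/L_c)
= √(0.333) = 0.5771.

0.577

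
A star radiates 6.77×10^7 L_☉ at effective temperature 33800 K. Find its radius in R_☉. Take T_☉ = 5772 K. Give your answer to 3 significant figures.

R/R_☉ = √(L/L_☉) / (T/T_☉)² = √(6.77×10^7) / (5.856)²
       = 8228 / 34.29 = 239.9.

240 R_☉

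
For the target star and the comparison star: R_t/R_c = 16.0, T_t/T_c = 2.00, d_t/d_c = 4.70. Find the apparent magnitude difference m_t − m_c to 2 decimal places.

-5.67

L_t/L_c = (16.0)²(2.00)⁴ = 4096.
F_t/F_c = (L_t/L_c)/(d_t/d_c)² = 4096/22.09 = 185.4.
m_t − m_c = −2.5 log₁₀(185.4) = -5.67.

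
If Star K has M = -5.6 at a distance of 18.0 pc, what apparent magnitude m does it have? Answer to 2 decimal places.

m = M + 5 log₁₀(d/10 pc) = -5.6 + 5 log₁₀(18.0/10)
  = -5.6 + 5 × 0.255 = -5.6 + 1.28 = -4.32.

-4.32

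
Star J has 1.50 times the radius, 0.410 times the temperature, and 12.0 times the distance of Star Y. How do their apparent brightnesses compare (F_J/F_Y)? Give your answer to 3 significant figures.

L_J/L_Y = (R_J/R_Y)²(T_J/T_Y)⁴ = (1.50)² × (0.410)⁴ = 0.06358.
F_J/F_Y = (L_J/L_Y)/(d_J/d_Y)² = 0.06358 / (12.0)² = 4.415×10^-4.

4.42×10^-4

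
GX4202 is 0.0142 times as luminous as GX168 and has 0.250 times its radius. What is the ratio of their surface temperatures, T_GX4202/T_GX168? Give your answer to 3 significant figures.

0.690

L ∝ R²T⁴ gives T ∝ (L/R²)^(1/4), so
T_GX4202/T_GX168 = (0.0142 / 0.250²)^(1/4) = (0.2272)^(1/4) = 0.6904.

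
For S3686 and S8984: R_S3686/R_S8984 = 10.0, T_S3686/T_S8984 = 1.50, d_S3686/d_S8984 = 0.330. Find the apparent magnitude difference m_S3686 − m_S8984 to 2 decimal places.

L_S3686/L_S8984 = (10.0)²(1.50)⁴ = 506.2.
F_S3686/F_S8984 = (L_S3686/L_S8984)/(d_S3686/d_S8984)² = 506.2/0.1089 = 4649.
m_S3686 − m_S8984 = −2.5 log₁₀(4649) = -9.17.

-9.17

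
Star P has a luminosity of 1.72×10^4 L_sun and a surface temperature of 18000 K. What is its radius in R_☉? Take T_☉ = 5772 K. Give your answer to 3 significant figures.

13.5 R_☉

R/R_☉ = √(L/L_☉) / (T/T_☉)² = √(1.72×10^4) / (3.119)²
       = 131.1 / 9.725 = 13.49.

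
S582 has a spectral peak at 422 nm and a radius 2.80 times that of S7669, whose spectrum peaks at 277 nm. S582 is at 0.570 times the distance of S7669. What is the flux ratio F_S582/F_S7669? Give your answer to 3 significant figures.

4.48

Wien's law: T_S582/T_S7669 = λ_S7669/λ_S582 = 277/422 = 0.6564.
L_S582/L_S7669 = (R_S582/R_S7669)²(T_S582/T_S7669)⁴ = (2.80)²(0.6564)⁴ = 1.455.
F_S582/F_S7669 = (L_S582/L_S7669)/(d_S582/d_S7669)² = 1.455/(0.570)² = 4.480.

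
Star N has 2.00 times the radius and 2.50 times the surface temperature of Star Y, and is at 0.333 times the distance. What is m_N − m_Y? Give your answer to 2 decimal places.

-7.87

L_N/L_Y = (2.00)²(2.50)⁴ = 156.2.
F_N/F_Y = (L_N/L_Y)/(d_N/d_Y)² = 156.2/0.1109 = 1409.
m_N − m_Y = −2.5 log₁₀(1409) = -7.87.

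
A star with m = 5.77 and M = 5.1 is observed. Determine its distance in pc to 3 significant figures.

m − M = 5 log₁₀(d/10 pc)
5.77 − (5.1) = 0.67 = 5 log₁₀(d/10)
d = 10 × 10^(0.67/5) = 10 × 10^0.134 = 13.61 pc.

13.6 pc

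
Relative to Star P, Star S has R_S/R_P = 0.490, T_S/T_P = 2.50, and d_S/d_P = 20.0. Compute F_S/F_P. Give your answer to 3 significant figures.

L_S/L_P = (R_S/R_P)²(T_S/T_P)⁴ = (0.490)² × (2.50)⁴ = 9.379.
F_S/F_P = (L_S/L_P)/(d_S/d_P)² = 9.379 / (20.0)² = 0.02345.

0.0234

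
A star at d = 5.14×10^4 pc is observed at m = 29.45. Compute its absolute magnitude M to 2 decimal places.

10.90

M = m − 5 log₁₀(d/10 pc) = 29.45 − 5 log₁₀(5.14×10^4/10)
  = 29.45 − 5 × 3.711 = 29.45 − 18.55 = 10.90.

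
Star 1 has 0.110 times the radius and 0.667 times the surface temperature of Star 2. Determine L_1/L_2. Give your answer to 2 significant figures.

0.0024

From the Stefan–Boltzmann law, L ∝ R²T⁴, so
L_1/L_2 = (R_1/R_2)² (T_1/T_2)⁴ = (0.110)² × (0.667)⁴ = 0.01210 × 0.1979 = 0.002395.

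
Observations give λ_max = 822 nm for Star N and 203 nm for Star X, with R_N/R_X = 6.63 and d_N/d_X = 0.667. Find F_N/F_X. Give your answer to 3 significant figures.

0.368

Wien's law: T_N/T_X = λ_X/λ_N = 203/822 = 0.2470.
L_N/L_X = (R_N/R_X)²(T_N/T_X)⁴ = (6.63)²(0.2470)⁴ = 0.1635.
F_N/F_X = (L_N/L_X)/(d_N/d_X)² = 0.1635/(0.667)² = 0.3675.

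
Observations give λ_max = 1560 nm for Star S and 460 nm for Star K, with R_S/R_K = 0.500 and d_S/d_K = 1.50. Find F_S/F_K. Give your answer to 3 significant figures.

8.40×10^-4

Wien's law: T_S/T_K = λ_K/λ_S = 460/1560 = 0.2949.
L_S/L_K = (R_S/R_K)²(T_S/T_K)⁴ = (0.500)²(0.2949)⁴ = 0.001890.
F_S/F_K = (L_S/L_K)/(d_S/d_K)² = 0.001890/(1.50)² = 8.400×10^-4.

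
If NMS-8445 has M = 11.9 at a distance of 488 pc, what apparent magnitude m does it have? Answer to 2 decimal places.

m = M + 5 log₁₀(d/10 pc) = 11.9 + 5 log₁₀(488/10)
  = 11.9 + 5 × 1.688 = 11.9 + 8.44 = 20.34.

20.34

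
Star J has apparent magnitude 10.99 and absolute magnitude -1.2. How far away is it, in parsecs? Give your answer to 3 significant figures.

2.74×10^3 pc

m − M = 5 log₁₀(d/10 pc)
10.99 − (-1.2) = 12.19 = 5 log₁₀(d/10)
d = 10 × 10^(12.19/5) = 10 × 10^2.438 = 2742 pc.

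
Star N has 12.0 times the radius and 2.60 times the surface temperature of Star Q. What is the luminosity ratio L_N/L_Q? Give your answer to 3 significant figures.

From the Stefan–Boltzmann law, L ∝ R²T⁴, so
L_N/L_Q = (R_N/R_Q)² (T_N/T_Q)⁴ = (12.0)² × (2.60)⁴ = 144.0 × 45.70 = 6580.

6.58×10^3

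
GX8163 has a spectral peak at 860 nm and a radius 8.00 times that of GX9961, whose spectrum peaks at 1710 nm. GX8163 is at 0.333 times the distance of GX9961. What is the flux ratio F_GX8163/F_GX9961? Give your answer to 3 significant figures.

9.02×10^3

Wien's law: T_GX8163/T_GX9961 = λ_GX9961/λ_GX8163 = 1710/860 = 1.988.
L_GX8163/L_GX9961 = (R_GX8163/R_GX9961)²(T_GX8163/T_GX9961)⁴ = (8.00)²(1.988)⁴ = 1000.
F_GX8163/F_GX9961 = (L_GX8163/L_GX9961)/(d_GX8163/d_GX9961)² = 1000/(0.333)² = 9022.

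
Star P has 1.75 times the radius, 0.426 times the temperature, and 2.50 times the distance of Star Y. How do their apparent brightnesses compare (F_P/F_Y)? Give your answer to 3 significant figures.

0.0161

L_P/L_Y = (R_P/R_Y)²(T_P/T_Y)⁴ = (1.75)² × (0.426)⁴ = 0.1009.
F_P/F_Y = (L_P/L_Y)/(d_P/d_Y)² = 0.1009 / (2.50)² = 0.01614.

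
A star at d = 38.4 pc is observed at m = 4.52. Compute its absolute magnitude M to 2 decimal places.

M = m − 5 log₁₀(d/10 pc) = 4.52 − 5 log₁₀(38.4/10)
  = 4.52 − 5 × 0.584 = 4.52 − 2.92 = 1.60.

1.60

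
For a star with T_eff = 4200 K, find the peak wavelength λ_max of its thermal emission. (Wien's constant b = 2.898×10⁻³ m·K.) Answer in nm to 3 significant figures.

λ_max = b/T = 2.898×10⁻³ / 4200 = 6.90×10^-7 m = 690.0 nm.

690 nm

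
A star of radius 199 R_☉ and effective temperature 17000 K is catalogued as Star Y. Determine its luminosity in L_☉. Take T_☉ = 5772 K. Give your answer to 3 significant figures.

2.98×10^6 L_☉

L/L_☉ = (R/R_☉)² (T/T_☉)⁴ = (199)² × (17000/5772)⁴
       = 3.960×10^4 × (2.945)⁴ = 3.960×10^4 × 75.25 = 2.980×10^6.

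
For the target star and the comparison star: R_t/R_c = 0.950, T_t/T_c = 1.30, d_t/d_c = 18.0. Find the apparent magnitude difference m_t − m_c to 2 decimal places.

L_t/L_c = (0.950)²(1.30)⁴ = 2.578.
F_t/F_c = (L_t/L_c)/(d_t/d_c)² = 2.578/324.0 = 0.007956.
m_t − m_c = −2.5 log₁₀(0.007956) = 5.25.

5.25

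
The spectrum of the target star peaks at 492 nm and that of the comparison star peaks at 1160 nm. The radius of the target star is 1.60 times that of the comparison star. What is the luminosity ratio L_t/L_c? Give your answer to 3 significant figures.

Wien's law gives T ∝ 1/λ_max, so T_t/T_c = λ_c/λ_t = 1160/492 = 2.358.
Then L ∝ R²T⁴ gives L_t/L_c = (1.60)² × (2.358)⁴ = 2.560 × 30.90 = 79.11.

79.1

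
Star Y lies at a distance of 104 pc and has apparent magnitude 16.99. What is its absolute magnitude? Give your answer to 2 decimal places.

11.90

M = m − 5 log₁₀(d/10 pc) = 16.99 − 5 log₁₀(104/10)
  = 16.99 − 5 × 1.017 = 16.99 − 5.09 = 11.90.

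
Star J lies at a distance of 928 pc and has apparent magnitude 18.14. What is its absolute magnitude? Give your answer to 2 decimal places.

8.30

M = m − 5 log₁₀(d/10 pc) = 18.14 − 5 log₁₀(928/10)
  = 18.14 − 5 × 1.968 = 18.14 − 9.84 = 8.30.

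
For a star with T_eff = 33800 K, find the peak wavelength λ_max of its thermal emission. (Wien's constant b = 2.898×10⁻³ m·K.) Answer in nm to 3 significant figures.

λ_max = b/T = 2.898×10⁻³ / 33800 = 8.57×10^-8 m = 85.74 nm.

85.7 nm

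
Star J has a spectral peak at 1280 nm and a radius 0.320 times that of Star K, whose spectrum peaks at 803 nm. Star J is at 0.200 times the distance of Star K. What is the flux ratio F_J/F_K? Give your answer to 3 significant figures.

Wien's law: T_J/T_K = λ_K/λ_J = 803/1280 = 0.6273.
L_J/L_K = (R_J/R_K)²(T_J/T_K)⁴ = (0.320)²(0.6273)⁴ = 0.01586.
F_J/F_K = (L_J/L_K)/(d_J/d_K)² = 0.01586/(0.200)² = 0.3965.

0.397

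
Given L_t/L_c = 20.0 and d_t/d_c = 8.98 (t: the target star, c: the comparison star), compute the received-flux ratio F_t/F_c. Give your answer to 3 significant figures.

F = L/(4πd²), so F_t/F_c = (L_t/L_c) / (d_t/d_c)²
= 20.0 / (8.98)² = 20.0 / 80.64 = 0.2480.

0.248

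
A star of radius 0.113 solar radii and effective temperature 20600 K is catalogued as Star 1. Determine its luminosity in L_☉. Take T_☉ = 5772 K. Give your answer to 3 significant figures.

2.07 L_☉

L/L_☉ = (R/R_☉)² (T/T_☉)⁴ = (0.113)² × (20600/5772)⁴
       = 0.01277 × (3.569)⁴ = 0.01277 × 162.2 = 2.072.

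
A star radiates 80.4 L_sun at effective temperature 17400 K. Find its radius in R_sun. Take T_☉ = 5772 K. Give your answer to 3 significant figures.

0.987 R_sun

R/R_☉ = √(L/L_☉) / (T/T_☉)² = √(80.4) / (3.015)²
       = 8.967 / 9.088 = 0.9867.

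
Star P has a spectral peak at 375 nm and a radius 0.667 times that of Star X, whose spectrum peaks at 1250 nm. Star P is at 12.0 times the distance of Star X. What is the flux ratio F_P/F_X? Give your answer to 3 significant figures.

0.381

Wien's law: T_P/T_X = λ_X/λ_P = 1250/375 = 3.333.
L_P/L_X = (R_P/R_X)²(T_P/T_X)⁴ = (0.667)²(3.333)⁴ = 54.92.
F_P/F_X = (L_P/L_X)/(d_P/d_X)² = 54.92/(12.0)² = 0.3814.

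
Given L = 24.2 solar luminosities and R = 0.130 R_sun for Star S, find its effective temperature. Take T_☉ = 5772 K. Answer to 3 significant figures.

3.55×10^4 K

T/T_☉ = (L/L_☉)^(1/4) / (R/R_☉)^(1/2)
T = 5772 × (24.2)^(1/4) / √(0.130) = 5772 × 2.218 / 0.3606 = 3.551×10^4 K.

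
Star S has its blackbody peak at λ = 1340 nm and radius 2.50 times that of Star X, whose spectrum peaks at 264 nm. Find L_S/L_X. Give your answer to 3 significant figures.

0.00942

Wien's law gives T ∝ 1/λ_max, so T_S/T_X = λ_X/λ_S = 264/1340 = 0.1970.
Then L ∝ R²T⁴ gives L_S/L_X = (2.50)² × (0.1970)⁴ = 6.250 × 0.001507 = 0.009416.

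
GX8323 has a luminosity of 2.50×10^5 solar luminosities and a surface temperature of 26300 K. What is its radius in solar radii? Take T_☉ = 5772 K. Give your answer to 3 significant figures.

24.1 solar radii

R/R_☉ = √(L/L_☉) / (T/T_☉)² = √(2.50×10^5) / (4.556)²
       = 500.0 / 20.76 = 24.08.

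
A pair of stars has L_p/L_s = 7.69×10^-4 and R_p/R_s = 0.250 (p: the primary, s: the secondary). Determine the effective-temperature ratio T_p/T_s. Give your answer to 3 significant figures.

0.333

L ∝ R²T⁴ gives T ∝ (L/R²)^(1/4), so
T_p/T_s = (7.69×10^-4 / 0.250²)^(1/4) = (0.01230)^(1/4) = 0.3331.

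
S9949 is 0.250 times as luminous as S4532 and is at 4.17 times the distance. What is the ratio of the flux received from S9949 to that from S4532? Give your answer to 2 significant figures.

F = L/(4πd²), so F_S9949/F_S4532 = (L_S9949/L_S4532) / (d_S9949/d_S4532)²
= 0.250 / (4.17)² = 0.250 / 17.39 = 0.01438.

0.014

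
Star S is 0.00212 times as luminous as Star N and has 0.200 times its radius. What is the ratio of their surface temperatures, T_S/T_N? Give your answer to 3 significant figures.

L ∝ R²T⁴ gives T ∝ (L/R²)^(1/4), so
T_S/T_N = (0.00212 / 0.200²)^(1/4) = (0.05300)^(1/4) = 0.4798.

0.480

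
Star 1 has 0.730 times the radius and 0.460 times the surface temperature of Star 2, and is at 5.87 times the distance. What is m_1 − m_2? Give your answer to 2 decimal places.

7.90

L_1/L_2 = (0.730)²(0.460)⁴ = 0.02386.
F_1/F_2 = (L_1/L_2)/(d_1/d_2)² = 0.02386/34.46 = 6.925×10^-4.
m_1 − m_2 = −2.5 log₁₀(6.925×10^-4) = 7.90.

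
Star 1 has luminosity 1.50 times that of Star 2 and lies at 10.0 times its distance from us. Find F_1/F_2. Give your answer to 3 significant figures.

F = L/(4πd²), so F_1/F_2 = (L_1/L_2) / (d_1/d_2)²
= 1.50 / (10.0)² = 1.50 / 100.0 = 0.01500.

0.0150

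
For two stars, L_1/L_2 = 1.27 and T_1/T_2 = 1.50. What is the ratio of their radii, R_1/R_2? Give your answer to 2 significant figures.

0.50

L ∝ R²T⁴ gives R ∝ √L / T², so
R_1/R_2 = √(1.27) / (1.50)² = 1.127 / 2.250 = 0.5009.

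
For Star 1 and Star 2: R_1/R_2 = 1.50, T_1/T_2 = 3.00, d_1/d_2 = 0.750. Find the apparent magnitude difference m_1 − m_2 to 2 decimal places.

-6.28

L_1/L_2 = (1.50)²(3.00)⁴ = 182.2.
F_1/F_2 = (L_1/L_2)/(d_1/d_2)² = 182.2/0.5625 = 324.0.
m_1 − m_2 = −2.5 log₁₀(324.0) = -6.28.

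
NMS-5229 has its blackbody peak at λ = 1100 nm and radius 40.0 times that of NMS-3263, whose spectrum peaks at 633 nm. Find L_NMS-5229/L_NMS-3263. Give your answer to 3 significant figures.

175

Wien's law gives T ∝ 1/λ_max, so T_NMS-5229/T_NMS-3263 = λ_NMS-3263/λ_NMS-5229 = 633/1100 = 0.5755.
Then L ∝ R²T⁴ gives L_NMS-5229/L_NMS-3263 = (40.0)² × (0.5755)⁴ = 1600 × 0.1097 = 175.5.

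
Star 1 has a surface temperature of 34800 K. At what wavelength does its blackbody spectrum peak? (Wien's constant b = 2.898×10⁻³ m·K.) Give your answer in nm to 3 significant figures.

83.3 nm

λ_max = b/T = 2.898×10⁻³ / 34800 = 8.33×10^-8 m = 83.28 nm.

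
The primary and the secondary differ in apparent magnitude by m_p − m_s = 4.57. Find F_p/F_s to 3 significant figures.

0.0149

F_p/F_s = 10^(−(m_p − m_s)/2.5) = 10^(-4.57/2.5) = 10^-1.828 = 0.01486.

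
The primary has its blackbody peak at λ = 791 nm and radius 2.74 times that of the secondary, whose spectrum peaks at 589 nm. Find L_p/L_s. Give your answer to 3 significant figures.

Wien's law gives T ∝ 1/λ_max, so T_p/T_s = λ_s/λ_p = 589/791 = 0.7446.
Then L ∝ R²T⁴ gives L_p/L_s = (2.74)² × (0.7446)⁴ = 7.508 × 0.3074 = 2.308.

2.31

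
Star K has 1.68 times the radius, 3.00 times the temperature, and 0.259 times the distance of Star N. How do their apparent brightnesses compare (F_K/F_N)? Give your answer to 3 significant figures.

3.41×10^3

L_K/L_N = (R_K/R_N)²(T_K/T_N)⁴ = (1.68)² × (3.00)⁴ = 228.6.
F_K/F_N = (L_K/L_N)/(d_K/d_N)² = 228.6 / (0.259)² = 3408.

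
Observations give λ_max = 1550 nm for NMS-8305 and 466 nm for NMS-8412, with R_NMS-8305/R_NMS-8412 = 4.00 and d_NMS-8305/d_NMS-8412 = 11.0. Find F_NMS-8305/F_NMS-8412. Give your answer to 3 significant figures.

Wien's law: T_NMS-8305/T_NMS-8412 = λ_NMS-8412/λ_NMS-8305 = 466/1550 = 0.3006.
L_NMS-8305/L_NMS-8412 = (R_NMS-8305/R_NMS-8412)²(T_NMS-8305/T_NMS-8412)⁴ = (4.00)²(0.3006)⁴ = 0.1307.
F_NMS-8305/F_NMS-8412 = (L_NMS-8305/L_NMS-8412)/(d_NMS-8305/d_NMS-8412)² = 0.1307/(11.0)² = 0.001080.

0.00108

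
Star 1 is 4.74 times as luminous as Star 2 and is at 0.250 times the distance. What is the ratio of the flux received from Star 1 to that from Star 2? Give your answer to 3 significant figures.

75.8

F = L/(4πd²), so F_1/F_2 = (L_1/L_2) / (d_1/d_2)²
= 4.74 / (0.250)² = 4.74 / 0.06250 = 75.84.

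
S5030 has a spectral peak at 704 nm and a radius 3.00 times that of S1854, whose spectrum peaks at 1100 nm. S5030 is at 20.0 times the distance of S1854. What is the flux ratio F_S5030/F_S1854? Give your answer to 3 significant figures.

0.134

Wien's law: T_S5030/T_S1854 = λ_S1854/λ_S5030 = 1100/704 = 1.562.
L_S5030/L_S1854 = (R_S5030/R_S1854)²(T_S5030/T_S1854)⁴ = (3.00)²(1.562)⁴ = 53.64.
F_S5030/F_S1854 = (L_S5030/L_S1854)/(d_S5030/d_S1854)² = 53.64/(20.0)² = 0.1341.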